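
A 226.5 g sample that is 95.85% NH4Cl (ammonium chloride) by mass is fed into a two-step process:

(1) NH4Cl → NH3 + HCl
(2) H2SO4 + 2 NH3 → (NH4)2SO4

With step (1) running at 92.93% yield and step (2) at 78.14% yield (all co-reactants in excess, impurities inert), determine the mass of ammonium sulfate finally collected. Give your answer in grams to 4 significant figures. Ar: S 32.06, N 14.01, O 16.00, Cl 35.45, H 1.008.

Pure NH4Cl = 226.5 × 0.9585 = 217.10 g.
M(NH4Cl) = 14.01 + 4(1.008) + 35.45 = 53.492 g/mol.
M((NH4)2SO4) = 2(14.01) + 8(1.008) + 32.06 + 4(16.00) = 132.144 g/mol.
n(NH4Cl) = 217.10 / 53.492 = 4.0586 mol.
Step 1 (NH4Cl:NH3 = 1:1): theoretical n(NH3) = 4.0586 mol; at 92.93% yield, n(NH3) = 3.7716 mol.
Step 2 (NH3:(NH4)2SO4 = 2:1): theoretical n((NH4)2SO4) = 1.8858 mol, so theoretical mass = 1.8858 × 132.144 = 249.20 g.
At 78.14% yield, actual mass of (NH4)2SO4 = 249.20 × 0.7814 = 194.72 g.

194.7 g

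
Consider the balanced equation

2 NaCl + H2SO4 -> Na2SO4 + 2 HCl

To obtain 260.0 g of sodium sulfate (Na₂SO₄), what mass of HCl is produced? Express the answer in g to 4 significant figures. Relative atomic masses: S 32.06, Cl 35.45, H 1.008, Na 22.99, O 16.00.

133.5 g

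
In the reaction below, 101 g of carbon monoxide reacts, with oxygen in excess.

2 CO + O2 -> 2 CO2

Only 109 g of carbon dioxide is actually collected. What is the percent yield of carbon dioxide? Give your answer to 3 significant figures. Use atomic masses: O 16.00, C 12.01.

68.7 %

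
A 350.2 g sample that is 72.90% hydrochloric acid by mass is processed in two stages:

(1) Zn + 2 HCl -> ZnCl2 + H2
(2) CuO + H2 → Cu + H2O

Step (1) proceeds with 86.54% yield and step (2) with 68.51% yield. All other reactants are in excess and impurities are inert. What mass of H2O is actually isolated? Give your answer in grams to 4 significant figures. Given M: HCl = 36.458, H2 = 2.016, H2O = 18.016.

37.40 g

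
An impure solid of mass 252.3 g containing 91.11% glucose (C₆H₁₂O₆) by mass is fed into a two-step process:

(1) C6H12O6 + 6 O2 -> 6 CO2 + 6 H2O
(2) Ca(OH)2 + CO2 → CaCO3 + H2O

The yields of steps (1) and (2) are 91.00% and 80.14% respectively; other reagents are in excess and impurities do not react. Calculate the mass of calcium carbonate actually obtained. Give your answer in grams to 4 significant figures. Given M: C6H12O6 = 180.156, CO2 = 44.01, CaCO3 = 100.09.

Pure C6H12O6 = 252.3 × 0.9111 = 229.87 g.
n(C6H12O6) = 229.87 / 180.156 = 1.2760 mol.
Step 1 (C6H12O6:CO2 = 1:6): theoretical n(CO2) = 7.6557 mol; at 91.00% yield, n(CO2) = 6.9667 mol.
Step 2 (CO2:CaCO3 = 1:1): theoretical n(CaCO3) = 6.9667 mol, so theoretical mass = 6.9667 × 100.09 = 697.30 g.
At 80.14% yield, actual mass of CaCO3 = 697.30 × 0.8014 = 558.81 g.

558.8 g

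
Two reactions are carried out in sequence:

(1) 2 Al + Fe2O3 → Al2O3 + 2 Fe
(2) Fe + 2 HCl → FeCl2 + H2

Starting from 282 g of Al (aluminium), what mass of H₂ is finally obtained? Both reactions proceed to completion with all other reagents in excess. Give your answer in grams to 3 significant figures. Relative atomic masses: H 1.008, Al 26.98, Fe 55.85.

M(Al) = 26.98 g/mol.
M(H2) = 2(1.008) = 2.016 g/mol.
n(Al) = 282.0 / 26.98 = 10.45 mol.
Step 1 gives a 2:2 ratio of Al to Fe, so n(Fe) = 10.45 mol.
In step 2 the Fe:H2 ratio is 1:1, so n(H2) = 10.45 mol.
Mass of H2 = 10.45 × 2.016 = 21.07 g.

21.1 g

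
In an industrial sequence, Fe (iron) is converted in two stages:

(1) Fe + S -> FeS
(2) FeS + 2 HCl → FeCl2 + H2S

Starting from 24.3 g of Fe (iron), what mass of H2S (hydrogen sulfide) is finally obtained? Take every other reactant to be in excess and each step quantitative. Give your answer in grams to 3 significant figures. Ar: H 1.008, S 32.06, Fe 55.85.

14.8 g

M(Fe) = 55.85 g/mol.
M(H2S) = 2(1.008) + 32.06 = 34.076 g/mol.
n(Fe) = 24.30 / 55.85 = 0.4351 mol.
Step 1 gives a 1:1 ratio of Fe to FeS, so n(FeS) = 0.4351 mol.
In step 2 the FeS:H2S ratio is 1:1, so n(H2S) = 0.4351 mol.
Mass of H2S = 0.4351 × 34.076 = 14.83 g.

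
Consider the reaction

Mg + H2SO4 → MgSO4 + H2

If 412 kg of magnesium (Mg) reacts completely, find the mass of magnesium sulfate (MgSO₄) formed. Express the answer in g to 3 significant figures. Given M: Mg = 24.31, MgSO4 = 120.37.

2040000 g

Convert: 412 kg = 412000 g.
n(Mg) = 412000 g / 24.31 g/mol = 16950 mol.
From the equation the Mg:MgSO4 mole ratio is 1:1, so n(MgSO4) = 16950 × 1/1 = 16950 mol.
Mass of MgSO4 = 16950 mol × 120.37 g/mol = 2.040 × 10^6 g.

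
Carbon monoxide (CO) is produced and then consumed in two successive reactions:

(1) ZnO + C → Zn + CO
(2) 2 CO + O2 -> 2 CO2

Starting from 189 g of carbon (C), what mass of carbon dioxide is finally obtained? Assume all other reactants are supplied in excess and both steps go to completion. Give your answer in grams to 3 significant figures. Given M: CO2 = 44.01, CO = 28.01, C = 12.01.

693 g

n(C) = 189.0 / 12.01 = 15.74 mol.
Step 1 gives a 1:1 ratio of C to CO, so n(CO) = 15.74 mol.
In step 2 the CO:CO2 ratio is 2:2, so n(CO2) = 15.74 mol.
Mass of CO2 = 15.74 × 44.01 = 692.6 g.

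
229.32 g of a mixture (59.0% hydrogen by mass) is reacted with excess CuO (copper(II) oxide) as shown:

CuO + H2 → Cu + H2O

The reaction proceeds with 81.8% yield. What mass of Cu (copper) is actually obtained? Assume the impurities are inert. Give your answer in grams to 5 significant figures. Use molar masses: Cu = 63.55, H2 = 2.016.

Pure H2 available = 229.32 g × 0.590 = 135.299 g.
n(H2) = 135.299 g / 2.016 g/mol = 67.1125 mol.
From the equation the H2:Cu mole ratio is 1:1, so n(Cu) = 67.1125 × 1/1 = 67.1125 mol.
Mass of Cu = 67.1125 mol × 63.55 g/mol = 4265.00 g.
Actual mass collected = 4265.00 g × 0.818 = 3488.77 g.

3488.8 g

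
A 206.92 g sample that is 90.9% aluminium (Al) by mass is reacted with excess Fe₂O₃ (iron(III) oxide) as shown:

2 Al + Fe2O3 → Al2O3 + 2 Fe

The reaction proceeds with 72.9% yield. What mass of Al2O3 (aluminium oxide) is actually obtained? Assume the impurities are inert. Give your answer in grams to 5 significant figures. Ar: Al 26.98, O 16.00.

Pure Al available = 206.92 g × 0.909 = 188.090 g.
M(Al) = 26.98 g/mol.
M(Al2O3) = 2(26.98) + 3(16.00) = 101.96 g/mol.
n(Al) = 188.090 g / 26.98 g/mol = 6.97147 mol.
From the equation the Al:Al2O3 mole ratio is 2:1, so n(Al2O3) = 6.97147 × 1/2 = 3.48574 mol.
Mass of Al2O3 = 3.48574 mol × 101.96 g/mol = 355.406 g.
Actual mass collected = 355.406 g × 0.729 = 259.091 g.

259.09 g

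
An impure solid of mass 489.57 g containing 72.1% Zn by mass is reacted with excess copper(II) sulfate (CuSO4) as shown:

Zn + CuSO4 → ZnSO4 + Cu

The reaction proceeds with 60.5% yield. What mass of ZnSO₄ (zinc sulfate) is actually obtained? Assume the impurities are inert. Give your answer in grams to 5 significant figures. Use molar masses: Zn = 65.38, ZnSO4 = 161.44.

Pure Zn available = 489.57 g × 0.721 = 352.980 g.
n(Zn) = 352.980 g / 65.38 g/mol = 5.39890 mol.
From the equation the Zn:ZnSO4 mole ratio is 1:1, so n(ZnSO4) = 5.39890 × 1/1 = 5.39890 mol.
Mass of ZnSO4 = 5.39890 mol × 161.44 g/mol = 871.598 g.
Actual mass collected = 871.598 g × 0.605 = 527.317 g.

527.32 g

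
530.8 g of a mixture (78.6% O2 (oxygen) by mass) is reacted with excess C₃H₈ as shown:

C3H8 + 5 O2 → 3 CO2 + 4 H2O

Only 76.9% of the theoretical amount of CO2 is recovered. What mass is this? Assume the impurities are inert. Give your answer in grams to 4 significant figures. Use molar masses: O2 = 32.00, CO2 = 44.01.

264.7 g

Pure O2 available = 530.8 g × 0.786 = 417.21 g.
n(O2) = 417.21 g / 32.00 g/mol = 13.038 mol.
From the equation the O2:CO2 mole ratio is 5:3, so n(CO2) = 13.038 × 3/5 = 7.8227 mol.
Mass of CO2 = 7.8227 mol × 44.01 g/mol = 344.28 g.
Actual mass collected = 344.28 g × 0.769 = 264.75 g.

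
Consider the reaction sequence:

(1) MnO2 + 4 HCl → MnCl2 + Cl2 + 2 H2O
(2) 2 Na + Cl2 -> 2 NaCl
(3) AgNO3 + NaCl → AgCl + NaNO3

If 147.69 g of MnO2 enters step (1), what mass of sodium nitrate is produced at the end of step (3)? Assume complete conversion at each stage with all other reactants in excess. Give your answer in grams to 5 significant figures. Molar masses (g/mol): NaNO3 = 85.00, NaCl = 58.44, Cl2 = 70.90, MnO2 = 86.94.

288.79 g

n(MnO2) = 147.69 / 86.94 = 1.69876 mol.
Reaction (1): MnO2→Cl2 ratio 1:1 ⇒ n(Cl2) = 1.69876 mol.
Reaction (2): Cl2→NaCl ratio 1:2 ⇒ n(NaCl) = 3.39752 mol.
Reaction (3): NaCl→NaNO3 ratio 1:1 ⇒ n(NaNO3) = 3.39752 mol.
Mass of NaNO3 = 3.39752 × 85.00 = 288.789 g.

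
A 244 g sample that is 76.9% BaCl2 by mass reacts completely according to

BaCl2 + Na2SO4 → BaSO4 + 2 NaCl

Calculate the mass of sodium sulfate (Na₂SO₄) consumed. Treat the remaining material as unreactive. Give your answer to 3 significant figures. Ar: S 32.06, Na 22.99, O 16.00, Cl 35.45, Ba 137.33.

Mass of pure BaCl2 = 244 g × 0.769 = 187.6 g.
M(BaCl2) = 137.33 + 2(35.45) = 208.23 g/mol.
M(Na2SO4) = 2(22.99) + 32.06 + 4(16.00) = 142.04 g/mol.
n(BaCl2) = 187.6 g / 208.23 g/mol = 0.9011 mol.
From the equation the BaCl2:Na2SO4 mole ratio is 1:1, so n(Na2SO4) = 0.9011 × 1/1 = 0.9011 mol.
Mass of Na2SO4 = 0.9011 mol × 142.04 g/mol = 128.0 g.

128 g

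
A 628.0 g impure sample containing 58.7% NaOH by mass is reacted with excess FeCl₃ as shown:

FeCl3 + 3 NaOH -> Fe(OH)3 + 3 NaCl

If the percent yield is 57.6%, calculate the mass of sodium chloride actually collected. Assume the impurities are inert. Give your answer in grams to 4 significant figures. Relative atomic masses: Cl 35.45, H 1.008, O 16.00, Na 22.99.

310.2 g

Pure NaOH available = 628.0 g × 0.587 = 368.64 g.
M(NaOH) = 22.99 + 16.00 + 1.008 = 39.998 g/mol.
M(NaCl) = 22.99 + 35.45 = 58.44 g/mol.
n(NaOH) = 368.64 g / 39.998 g/mol = 9.2164 mol.
From the equation the NaOH:NaCl mole ratio is 3:3, so n(NaCl) = 9.2164 × 3/3 = 9.2164 mol.
Mass of NaCl = 9.2164 mol × 58.44 g/mol = 538.60 g.
Actual mass collected = 538.60 g × 0.576 = 310.24 g.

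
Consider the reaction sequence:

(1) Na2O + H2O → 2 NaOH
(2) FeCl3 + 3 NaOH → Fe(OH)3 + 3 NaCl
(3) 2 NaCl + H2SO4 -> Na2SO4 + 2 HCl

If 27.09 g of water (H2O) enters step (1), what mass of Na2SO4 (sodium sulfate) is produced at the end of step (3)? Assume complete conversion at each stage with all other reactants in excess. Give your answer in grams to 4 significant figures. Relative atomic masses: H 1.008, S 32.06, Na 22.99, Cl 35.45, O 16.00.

213.6 g

M(H2O) = 2(1.008) + 16.00 = 18.016 g/mol.
M(Na2SO4) = 2(22.99) + 32.06 + 4(16.00) = 142.04 g/mol.
n(H2O) = 27.09 / 18.016 = 1.5037 mol.
Reaction (1): H2O→NaOH ratio 1:2 ⇒ n(NaOH) = 3.0073 mol.
Reaction (2): NaOH→NaCl ratio 3:3 ⇒ n(NaCl) = 3.0073 mol.
Reaction (3): NaCl→Na2SO4 ratio 2:1 ⇒ n(Na2SO4) = 1.5037 mol.
Mass of Na2SO4 = 1.5037 × 142.04 = 213.58 g.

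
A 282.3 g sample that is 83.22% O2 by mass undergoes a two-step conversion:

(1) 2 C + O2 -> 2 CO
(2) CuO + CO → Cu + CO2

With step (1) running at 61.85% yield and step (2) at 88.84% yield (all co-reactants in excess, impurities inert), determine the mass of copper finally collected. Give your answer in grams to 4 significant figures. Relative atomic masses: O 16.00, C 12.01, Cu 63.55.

512.7 g

Pure O2 = 282.3 × 0.8322 = 234.93 g.
M(O2) = 2(16.00) = 32.00 g/mol.
M(Cu) = 63.55 g/mol.
n(O2) = 234.93 / 32.00 = 7.3416 mol.
Step 1 (O2:CO = 1:2): theoretical n(CO) = 14.683 mol; at 61.85% yield, n(CO) = 9.0815 mol.
Step 2 (CO:Cu = 1:1): theoretical n(Cu) = 9.0815 mol, so theoretical mass = 9.0815 × 63.55 = 577.13 g.
At 88.84% yield, actual mass of Cu = 577.13 × 0.8884 = 512.72 g.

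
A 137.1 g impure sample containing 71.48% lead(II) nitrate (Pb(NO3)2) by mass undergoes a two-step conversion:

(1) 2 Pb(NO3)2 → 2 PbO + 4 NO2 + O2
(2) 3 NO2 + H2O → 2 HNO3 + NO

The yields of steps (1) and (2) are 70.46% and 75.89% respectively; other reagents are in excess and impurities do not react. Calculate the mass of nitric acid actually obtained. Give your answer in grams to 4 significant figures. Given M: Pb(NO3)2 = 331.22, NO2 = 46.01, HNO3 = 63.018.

Pure Pb(NO3)2 = 137.1 × 0.7148 = 97.999 g.
n(Pb(NO3)2) = 97.999 / 331.22 = 0.29587 mol.
Step 1 (Pb(NO3)2:NO2 = 2:4): theoretical n(NO2) = 0.59175 mol; at 70.46% yield, n(NO2) = 0.41694 mol.
Step 2 (NO2:HNO3 = 3:2): theoretical n(HNO3) = 0.27796 mol, so theoretical mass = 0.27796 × 63.018 = 17.517 g.
At 75.89% yield, actual mass of HNO3 = 17.517 × 0.7589 = 13.293 g.

13.29 g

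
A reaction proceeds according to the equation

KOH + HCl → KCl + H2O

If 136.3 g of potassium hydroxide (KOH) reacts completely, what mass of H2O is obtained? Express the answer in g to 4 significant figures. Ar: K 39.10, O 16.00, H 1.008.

M(KOH) = 39.10 + 16.00 + 1.008 = 56.108 g/mol.
M(H2O) = 2(1.008) + 16.00 = 18.016 g/mol.
n(KOH) = 136.30 g / 56.108 g/mol = 2.4292 mol.
From the equation the KOH:H2O mole ratio is 1:1, so n(H2O) = 2.4292 × 1/1 = 2.4292 mol.
Mass of H2O = 2.4292 mol × 18.016 g/mol = 43.765 g.

43.77 g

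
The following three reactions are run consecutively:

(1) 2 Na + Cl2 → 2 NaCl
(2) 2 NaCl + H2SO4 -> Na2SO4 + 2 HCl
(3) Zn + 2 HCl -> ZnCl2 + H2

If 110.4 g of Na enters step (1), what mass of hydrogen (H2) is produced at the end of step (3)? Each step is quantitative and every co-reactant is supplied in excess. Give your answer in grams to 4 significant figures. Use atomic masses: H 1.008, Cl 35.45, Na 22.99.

M(Na) = 22.99 g/mol.
M(H2) = 2(1.008) = 2.016 g/mol.
n(Na) = 110.4 / 22.99 = 4.8021 mol.
Reaction (1): Na→NaCl ratio 2:2 ⇒ n(NaCl) = 4.8021 mol.
Reaction (2): NaCl→HCl ratio 2:2 ⇒ n(HCl) = 4.8021 mol.
Reaction (3): HCl→H2 ratio 2:1 ⇒ n(H2) = 2.4010 mol.
Mass of H2 = 2.4010 × 2.016 = 4.8405 g.

4.841 g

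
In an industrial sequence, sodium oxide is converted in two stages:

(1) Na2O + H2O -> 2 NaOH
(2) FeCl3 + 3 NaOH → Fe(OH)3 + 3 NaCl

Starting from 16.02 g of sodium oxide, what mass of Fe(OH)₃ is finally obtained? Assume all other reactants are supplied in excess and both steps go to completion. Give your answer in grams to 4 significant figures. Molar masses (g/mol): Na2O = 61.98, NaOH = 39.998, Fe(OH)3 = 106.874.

18.42 g

n(Na2O) = 16.020 / 61.98 = 0.25847 mol.
Step 1 gives a 1:2 ratio of Na2O to NaOH, so n(NaOH) = 0.51694 mol.
In step 2 the NaOH:Fe(OH)3 ratio is 3:1, so n(Fe(OH)3) = 0.17231 mol.
Mass of Fe(OH)3 = 0.17231 × 106.874 = 18.416 g.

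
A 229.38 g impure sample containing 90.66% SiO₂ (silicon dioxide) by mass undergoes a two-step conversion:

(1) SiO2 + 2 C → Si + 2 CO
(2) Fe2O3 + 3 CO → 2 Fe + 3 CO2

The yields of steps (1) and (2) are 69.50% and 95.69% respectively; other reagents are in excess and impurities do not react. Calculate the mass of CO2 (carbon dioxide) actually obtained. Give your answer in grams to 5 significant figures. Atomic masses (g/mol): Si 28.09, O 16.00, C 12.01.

202.58 g

Pure SiO2 = 229.38 × 0.9066 = 207.956 g.
M(SiO2) = 28.09 + 2(16.00) = 60.09 g/mol.
M(CO2) = 12.01 + 2(16.00) = 44.01 g/mol.
n(SiO2) = 207.956 / 60.09 = 3.46074 mol.
Step 1 (SiO2:CO = 1:2): theoretical n(CO) = 6.92148 mol; at 69.50% yield, n(CO) = 4.81043 mol.
Step 2 (CO:CO2 = 3:3): theoretical n(CO2) = 4.81043 mol, so theoretical mass = 4.81043 × 44.01 = 211.707 g.
At 95.69% yield, actual mass of CO2 = 211.707 × 0.9569 = 202.582 g.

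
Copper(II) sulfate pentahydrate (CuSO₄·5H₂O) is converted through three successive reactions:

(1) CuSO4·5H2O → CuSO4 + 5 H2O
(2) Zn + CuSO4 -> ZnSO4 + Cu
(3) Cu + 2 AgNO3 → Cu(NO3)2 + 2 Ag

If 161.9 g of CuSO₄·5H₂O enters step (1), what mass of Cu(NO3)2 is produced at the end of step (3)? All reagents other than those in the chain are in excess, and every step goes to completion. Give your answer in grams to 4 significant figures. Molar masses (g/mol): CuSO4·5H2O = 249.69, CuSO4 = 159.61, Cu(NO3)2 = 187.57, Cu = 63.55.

n(CuSO4·5H2O) = 161.9 / 249.69 = 0.64840 mol.
Reaction (1): CuSO4·5H2O→CuSO4 ratio 1:1 ⇒ n(CuSO4) = 0.64840 mol.
Reaction (2): CuSO4→Cu ratio 1:1 ⇒ n(Cu) = 0.64840 mol.
Reaction (3): Cu→Cu(NO3)2 ratio 1:1 ⇒ n(Cu(NO3)2) = 0.64840 mol.
Mass of Cu(NO3)2 = 0.64840 × 187.57 = 121.62 g.

121.6 g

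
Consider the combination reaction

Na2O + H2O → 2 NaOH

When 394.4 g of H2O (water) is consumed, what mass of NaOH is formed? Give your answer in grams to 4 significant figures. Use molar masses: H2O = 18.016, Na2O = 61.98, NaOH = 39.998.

1751 g

n(H2O) = 394.40 g / 18.016 g/mol = 21.892 mol.
From the equation the H2O:NaOH mole ratio is 1:2, so n(NaOH) = 21.892 × 2/1 = 43.783 mol.
Mass of NaOH = 43.783 mol × 39.998 g/mol = 1751.2 g.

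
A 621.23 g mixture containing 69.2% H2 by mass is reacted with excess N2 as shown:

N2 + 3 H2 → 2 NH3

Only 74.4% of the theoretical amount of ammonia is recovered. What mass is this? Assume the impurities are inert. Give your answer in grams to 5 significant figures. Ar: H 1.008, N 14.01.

1801.6 g

Pure H2 available = 621.23 g × 0.692 = 429.891 g.
M(H2) = 2(1.008) = 2.016 g/mol.
M(NH3) = 14.01 + 3(1.008) = 17.034 g/mol.
n(H2) = 429.891 g / 2.016 g/mol = 213.240 mol.
From the equation the H2:NH3 mole ratio is 3:2, so n(NH3) = 213.240 × 2/3 = 142.160 mol.
Mass of NH3 = 142.160 mol × 17.034 g/mol = 2421.55 g.
Actual mass collected = 2421.55 g × 0.744 = 1801.63 g.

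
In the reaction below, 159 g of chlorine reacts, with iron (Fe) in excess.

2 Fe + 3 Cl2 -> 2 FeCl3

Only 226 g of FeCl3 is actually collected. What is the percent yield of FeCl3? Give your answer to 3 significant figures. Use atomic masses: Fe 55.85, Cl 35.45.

93.2 %

M(Cl2) = 2(35.45) = 70.90 g/mol.
M(FeCl3) = 55.85 + 3(35.45) = 162.20 g/mol.
n(Cl2) = 159.0 g / 70.90 g/mol = 2.243 mol.
From the equation the Cl2:FeCl3 mole ratio is 3:2, so n(FeCl3) = 2.243 × 2/3 = 1.495 mol.
Mass of FeCl3 = 1.495 mol × 162.20 g/mol = 242.5 g.
This is the theoretical yield. Percent yield = 226 g / 242.5 g × 100% = 93.20%.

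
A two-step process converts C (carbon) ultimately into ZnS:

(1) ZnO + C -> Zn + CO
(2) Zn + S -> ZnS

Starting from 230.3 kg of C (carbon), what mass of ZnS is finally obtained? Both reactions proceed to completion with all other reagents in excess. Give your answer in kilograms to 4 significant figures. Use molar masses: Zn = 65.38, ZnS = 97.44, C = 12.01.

1868 kg

230.3 kg = 230300 g.
n(C) = 230300 / 12.01 = 19176 mol.
Step 1 gives a 1:1 ratio of C to Zn, so n(Zn) = 19176 mol.
In step 2 the Zn:ZnS ratio is 1:1, so n(ZnS) = 19176 mol.
Mass of ZnS = 19176 × 97.44 = 1.8685 × 10^6 g = 1868 kg.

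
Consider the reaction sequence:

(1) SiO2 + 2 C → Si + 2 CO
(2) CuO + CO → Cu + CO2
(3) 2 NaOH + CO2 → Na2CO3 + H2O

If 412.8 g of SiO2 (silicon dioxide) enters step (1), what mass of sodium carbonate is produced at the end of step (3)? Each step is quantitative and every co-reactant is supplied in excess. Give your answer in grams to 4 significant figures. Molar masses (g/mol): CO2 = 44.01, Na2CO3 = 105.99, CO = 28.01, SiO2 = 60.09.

1456 g

n(SiO2) = 412.8 / 60.09 = 6.8697 mol.
Reaction (1): SiO2→CO ratio 1:2 ⇒ n(CO) = 13.739 mol.
Reaction (2): CO→CO2 ratio 1:1 ⇒ n(CO2) = 13.739 mol.
Reaction (3): CO2→Na2CO3 ratio 1:1 ⇒ n(Na2CO3) = 13.739 mol.
Mass of Na2CO3 = 13.739 × 105.99 = 1456.2 g.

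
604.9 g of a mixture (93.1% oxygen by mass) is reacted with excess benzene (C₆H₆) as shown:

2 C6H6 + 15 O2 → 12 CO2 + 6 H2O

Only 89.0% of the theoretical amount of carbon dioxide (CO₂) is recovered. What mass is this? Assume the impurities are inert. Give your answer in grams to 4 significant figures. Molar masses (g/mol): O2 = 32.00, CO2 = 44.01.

Pure O2 available = 604.9 g × 0.931 = 563.16 g.
n(O2) = 563.16 g / 32.00 g/mol = 17.599 mol.
From the equation the O2:CO2 mole ratio is 15:12, so n(CO2) = 17.599 × 12/15 = 14.079 mol.
Mass of CO2 = 14.079 mol × 44.01 g/mol = 619.62 g.
Actual mass collected = 619.62 g × 0.890 = 551.46 g.

551.5 g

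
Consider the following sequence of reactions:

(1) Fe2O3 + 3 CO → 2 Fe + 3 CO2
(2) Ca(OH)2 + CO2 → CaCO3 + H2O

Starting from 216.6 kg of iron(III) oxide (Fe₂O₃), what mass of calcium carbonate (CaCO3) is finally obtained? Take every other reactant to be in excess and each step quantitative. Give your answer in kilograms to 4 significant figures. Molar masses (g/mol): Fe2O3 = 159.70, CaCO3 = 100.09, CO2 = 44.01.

216.6 kg = 216600 g.
n(Fe2O3) = 216600 / 159.70 = 1356.3 mol.
Step 1 gives a 1:3 ratio of Fe2O3 to CO2, so n(CO2) = 4068.9 mol.
In step 2 the CO2:CaCO3 ratio is 1:1, so n(CaCO3) = 4068.9 mol.
Mass of CaCO3 = 4068.9 × 100.09 = 407250 g = 407.3 kg.

407.3 kg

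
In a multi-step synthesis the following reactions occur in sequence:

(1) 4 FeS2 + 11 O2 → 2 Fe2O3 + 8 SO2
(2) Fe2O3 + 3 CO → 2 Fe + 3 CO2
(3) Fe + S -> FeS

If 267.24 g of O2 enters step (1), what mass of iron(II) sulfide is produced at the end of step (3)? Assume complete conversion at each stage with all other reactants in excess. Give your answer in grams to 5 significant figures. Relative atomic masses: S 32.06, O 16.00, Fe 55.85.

266.97 g

M(O2) = 2(16.00) = 32.00 g/mol.
M(FeS) = 55.85 + 32.06 = 87.91 g/mol.
n(O2) = 267.24 / 32.00 = 8.35125 mol.
Reaction (1): O2→Fe2O3 ratio 11:2 ⇒ n(Fe2O3) = 1.51841 mol.
Reaction (2): Fe2O3→Fe ratio 1:2 ⇒ n(Fe) = 3.03682 mol.
Reaction (3): Fe→FeS ratio 1:1 ⇒ n(FeS) = 3.03682 mol.
Mass of FeS = 3.03682 × 87.91 = 266.967 g.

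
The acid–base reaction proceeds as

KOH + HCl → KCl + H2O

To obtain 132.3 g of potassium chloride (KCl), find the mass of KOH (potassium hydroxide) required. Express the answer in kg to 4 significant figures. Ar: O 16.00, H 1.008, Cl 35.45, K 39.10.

M(KCl) = 39.10 + 35.45 = 74.55 g/mol.
M(KOH) = 39.10 + 16.00 + 1.008 = 56.108 g/mol.
n(KCl) = 132.30 g / 74.55 g/mol = 1.7746 mol.
From the equation the KCl:KOH mole ratio is 1:1, so n(KOH) = 1.7746 × 1/1 = 1.7746 mol.
Mass of KOH = 1.7746 mol × 56.108 g/mol = 99.572 g.
Converting to kg: 99.572 g = 0.09957 kg.

0.09957 kg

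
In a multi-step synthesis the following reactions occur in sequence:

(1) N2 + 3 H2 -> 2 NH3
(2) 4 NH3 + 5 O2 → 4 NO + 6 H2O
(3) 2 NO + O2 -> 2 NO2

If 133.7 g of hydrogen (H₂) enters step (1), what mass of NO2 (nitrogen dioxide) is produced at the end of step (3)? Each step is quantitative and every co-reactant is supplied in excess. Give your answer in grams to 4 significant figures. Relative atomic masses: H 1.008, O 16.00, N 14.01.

M(H2) = 2(1.008) = 2.016 g/mol.
M(NO2) = 14.01 + 2(16.00) = 46.01 g/mol.
n(H2) = 133.7 / 2.016 = 66.319 mol.
Reaction (1): H2→NH3 ratio 3:2 ⇒ n(NH3) = 44.213 mol.
Reaction (2): NH3→NO ratio 4:4 ⇒ n(NO) = 44.213 mol.
Reaction (3): NO→NO2 ratio 2:2 ⇒ n(NO2) = 44.213 mol.
Mass of NO2 = 44.213 × 46.01 = 2034.2 g.

2034 g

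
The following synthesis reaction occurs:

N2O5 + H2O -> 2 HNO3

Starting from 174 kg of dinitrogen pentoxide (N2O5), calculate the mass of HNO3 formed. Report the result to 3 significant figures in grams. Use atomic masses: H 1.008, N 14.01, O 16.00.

M(N2O5) = 2(14.01) + 5(16.00) = 108.02 g/mol.
M(HNO3) = 1.008 + 14.01 + 3(16.00) = 63.018 g/mol.
Convert: 174 kg = 174000 g.
n(N2O5) = 174000 g / 108.02 g/mol = 1611 mol.
From the equation the N2O5:HNO3 mole ratio is 1:2, so n(HNO3) = 1611 × 2/1 = 3222 mol.
Mass of HNO3 = 3222 mol × 63.018 g/mol = 203000 g.

203000 g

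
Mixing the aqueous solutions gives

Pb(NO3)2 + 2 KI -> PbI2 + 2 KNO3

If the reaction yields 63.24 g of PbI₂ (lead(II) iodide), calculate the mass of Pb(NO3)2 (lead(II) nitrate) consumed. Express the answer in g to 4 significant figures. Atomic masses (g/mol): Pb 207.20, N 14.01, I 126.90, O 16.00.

45.44 g

M(PbI2) = 207.20 + 2(126.90) = 461.00 g/mol.
M(Pb(NO3)2) = 207.20 + 2(14.01) + 6(16.00) = 331.22 g/mol.
n(PbI2) = 63.240 g / 461.00 g/mol = 0.13718 mol.
From the equation the PbI2:Pb(NO3)2 mole ratio is 1:1, so n(Pb(NO3)2) = 0.13718 × 1/1 = 0.13718 mol.
Mass of Pb(NO3)2 = 0.13718 mol × 331.22 g/mol = 45.437 g.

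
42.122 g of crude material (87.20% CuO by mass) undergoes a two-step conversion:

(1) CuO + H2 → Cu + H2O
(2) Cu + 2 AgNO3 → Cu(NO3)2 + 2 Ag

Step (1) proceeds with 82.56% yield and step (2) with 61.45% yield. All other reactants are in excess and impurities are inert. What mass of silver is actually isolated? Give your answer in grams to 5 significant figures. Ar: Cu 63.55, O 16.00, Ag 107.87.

Pure CuO = 42.122 × 0.8720 = 36.7304 g.
M(CuO) = 63.55 + 16.00 = 79.55 g/mol.
M(Ag) = 107.87 g/mol.
n(CuO) = 36.7304 / 79.55 = 0.461727 mol.
Step 1 (CuO:Cu = 1:1): theoretical n(Cu) = 0.461727 mol; at 82.56% yield, n(Cu) = 0.381202 mol.
Step 2 (Cu:Ag = 1:2): theoretical n(Ag) = 0.762404 mol, so theoretical mass = 0.762404 × 107.87 = 82.2405 g.
At 61.45% yield, actual mass of Ag = 82.2405 × 0.6145 = 50.5368 g.

50.537 g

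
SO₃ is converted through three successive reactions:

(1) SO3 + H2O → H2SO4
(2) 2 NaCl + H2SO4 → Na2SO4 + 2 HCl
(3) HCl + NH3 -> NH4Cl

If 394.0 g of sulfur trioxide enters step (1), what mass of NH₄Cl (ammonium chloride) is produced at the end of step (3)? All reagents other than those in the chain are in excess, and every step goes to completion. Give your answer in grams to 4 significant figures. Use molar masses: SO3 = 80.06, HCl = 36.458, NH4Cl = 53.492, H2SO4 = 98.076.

n(SO3) = 394.0 / 80.06 = 4.9213 mol.
Reaction (1): SO3→H2SO4 ratio 1:1 ⇒ n(H2SO4) = 4.9213 mol.
Reaction (2): H2SO4→HCl ratio 1:2 ⇒ n(HCl) = 9.8426 mol.
Reaction (3): HCl→NH4Cl ratio 1:1 ⇒ n(NH4Cl) = 9.8426 mol.
Mass of NH4Cl = 9.8426 × 53.492 = 526.50 g.

526.5 g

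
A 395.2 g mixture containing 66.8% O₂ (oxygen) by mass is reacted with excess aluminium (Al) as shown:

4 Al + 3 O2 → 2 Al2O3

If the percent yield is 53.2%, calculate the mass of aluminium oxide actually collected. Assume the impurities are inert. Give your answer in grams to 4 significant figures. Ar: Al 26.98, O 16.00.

298.3 g

Pure O2 available = 395.2 g × 0.668 = 263.99 g.
M(O2) = 2(16.00) = 32.00 g/mol.
M(Al2O3) = 2(26.98) + 3(16.00) = 101.96 g/mol.
n(O2) = 263.99 g / 32.00 g/mol = 8.2498 mol.
From the equation the O2:Al2O3 mole ratio is 3:2, so n(Al2O3) = 8.2498 × 2/3 = 5.4999 mol.
Mass of Al2O3 = 5.4999 mol × 101.96 g/mol = 560.77 g.
Actual mass collected = 560.77 g × 0.532 = 298.33 g.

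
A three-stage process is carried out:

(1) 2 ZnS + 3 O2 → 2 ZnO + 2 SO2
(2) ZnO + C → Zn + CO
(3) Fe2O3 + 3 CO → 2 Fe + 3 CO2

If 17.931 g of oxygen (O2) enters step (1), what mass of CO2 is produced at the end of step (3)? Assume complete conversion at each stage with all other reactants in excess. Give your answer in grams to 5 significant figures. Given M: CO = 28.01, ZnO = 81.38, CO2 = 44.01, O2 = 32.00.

16.440 g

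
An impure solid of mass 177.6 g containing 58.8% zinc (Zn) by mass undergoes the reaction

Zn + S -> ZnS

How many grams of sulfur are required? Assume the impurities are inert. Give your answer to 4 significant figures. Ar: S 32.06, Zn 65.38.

Mass of pure Zn = 177.6 g × 0.588 = 104.43 g.
M(Zn) = 65.38 g/mol.
M(S) = 32.06 g/mol.
n(Zn) = 104.43 g / 65.38 g/mol = 1.5973 mol.
From the equation the Zn:S mole ratio is 1:1, so n(S) = 1.5973 × 1/1 = 1.5973 mol.
Mass of S = 1.5973 mol × 32.06 g/mol = 51.208 g.

51.21 g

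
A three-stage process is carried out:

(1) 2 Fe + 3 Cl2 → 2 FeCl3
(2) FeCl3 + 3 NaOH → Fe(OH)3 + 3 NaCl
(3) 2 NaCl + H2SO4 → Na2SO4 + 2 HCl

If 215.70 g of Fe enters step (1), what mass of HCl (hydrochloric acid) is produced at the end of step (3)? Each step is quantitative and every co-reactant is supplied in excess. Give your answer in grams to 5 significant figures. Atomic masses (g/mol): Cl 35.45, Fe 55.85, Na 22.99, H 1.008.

422.42 g

M(Fe) = 55.85 g/mol.
M(HCl) = 1.008 + 35.45 = 36.458 g/mol.
n(Fe) = 215.70 / 55.85 = 3.86213 mol.
Reaction (1): Fe→FeCl3 ratio 2:2 ⇒ n(FeCl3) = 3.86213 mol.
Reaction (2): FeCl3→NaCl ratio 1:3 ⇒ n(NaCl) = 11.5864 mol.
Reaction (3): NaCl→HCl ratio 2:2 ⇒ n(HCl) = 11.5864 mol.
Mass of HCl = 11.5864 × 36.458 = 422.417 g.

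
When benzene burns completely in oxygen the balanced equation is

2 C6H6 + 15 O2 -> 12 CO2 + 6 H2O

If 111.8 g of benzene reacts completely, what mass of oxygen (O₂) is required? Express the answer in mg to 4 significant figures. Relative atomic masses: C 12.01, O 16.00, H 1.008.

343500 mg

M(C6H6) = 6(12.01) + 6(1.008) = 78.108 g/mol.
M(O2) = 2(16.00) = 32.00 g/mol.
n(C6H6) = 111.80 g / 78.108 g/mol = 1.4314 mol.
From the equation the C6H6:O2 mole ratio is 2:15, so n(O2) = 1.4314 × 15/2 = 10.735 mol.
Mass of O2 = 10.735 mol × 32.00 g/mol = 343.52 g.
Converting to mg: 343.52 g = 343500 mg.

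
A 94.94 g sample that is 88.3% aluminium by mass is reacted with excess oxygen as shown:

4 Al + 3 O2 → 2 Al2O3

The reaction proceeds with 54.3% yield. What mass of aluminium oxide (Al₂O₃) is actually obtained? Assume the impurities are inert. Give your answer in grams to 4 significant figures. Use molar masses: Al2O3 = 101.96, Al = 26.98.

Pure Al available = 94.94 g × 0.883 = 83.832 g.
n(Al) = 83.832 g / 26.98 g/mol = 3.1072 mol.
From the equation the Al:Al2O3 mole ratio is 4:2, so n(Al2O3) = 3.1072 × 2/4 = 1.5536 mol.
Mass of Al2O3 = 1.5536 mol × 101.96 g/mol = 158.40 g.
Actual mass collected = 158.40 g × 0.543 = 86.014 g.

86.01 g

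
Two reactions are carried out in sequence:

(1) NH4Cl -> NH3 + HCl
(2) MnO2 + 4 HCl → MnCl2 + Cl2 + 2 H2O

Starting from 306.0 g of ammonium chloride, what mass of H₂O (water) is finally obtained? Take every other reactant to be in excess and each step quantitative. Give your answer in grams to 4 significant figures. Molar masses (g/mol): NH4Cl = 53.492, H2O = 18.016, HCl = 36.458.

n(NH4Cl) = 306.00 / 53.492 = 5.7205 mol.
Step 1 gives a 1:1 ratio of NH4Cl to HCl, so n(HCl) = 5.7205 mol.
In step 2 the HCl:H2O ratio is 4:2, so n(H2O) = 2.8602 mol.
Mass of H2O = 2.8602 × 18.016 = 51.530 g.

51.53 g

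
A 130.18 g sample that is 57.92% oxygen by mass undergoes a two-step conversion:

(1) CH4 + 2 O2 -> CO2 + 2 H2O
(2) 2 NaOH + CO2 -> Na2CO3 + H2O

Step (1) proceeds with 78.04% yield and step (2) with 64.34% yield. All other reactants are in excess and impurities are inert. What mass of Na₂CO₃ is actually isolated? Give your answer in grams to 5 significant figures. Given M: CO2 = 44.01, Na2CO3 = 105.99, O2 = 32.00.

Pure O2 = 130.18 × 0.5792 = 75.4003 g.
n(O2) = 75.4003 / 32.00 = 2.35626 mol.
Step 1 (O2:CO2 = 2:1): theoretical n(CO2) = 1.17813 mol; at 78.04% yield, n(CO2) = 0.919412 mol.
Step 2 (CO2:Na2CO3 = 1:1): theoretical n(Na2CO3) = 0.919412 mol, so theoretical mass = 0.919412 × 105.99 = 97.4485 g.
At 64.34% yield, actual mass of Na2CO3 = 97.4485 × 0.6434 = 62.6983 g.

62.698 g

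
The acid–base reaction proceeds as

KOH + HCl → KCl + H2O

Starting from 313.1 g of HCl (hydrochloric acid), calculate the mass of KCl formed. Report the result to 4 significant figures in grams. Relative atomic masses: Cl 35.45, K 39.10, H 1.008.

640.2 g

M(HCl) = 1.008 + 35.45 = 36.458 g/mol.
M(KCl) = 39.10 + 35.45 = 74.55 g/mol.
n(HCl) = 313.10 g / 36.458 g/mol = 8.5880 mol.
From the equation the HCl:KCl mole ratio is 1:1, so n(KCl) = 8.5880 × 1/1 = 8.5880 mol.
Mass of KCl = 8.5880 mol × 74.55 g/mol = 640.23 g.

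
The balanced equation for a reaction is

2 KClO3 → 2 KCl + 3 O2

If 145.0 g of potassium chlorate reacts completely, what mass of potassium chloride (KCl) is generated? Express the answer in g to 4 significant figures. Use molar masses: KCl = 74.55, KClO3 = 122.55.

n(KClO3) = 145.00 g / 122.55 g/mol = 1.1832 mol.
From the equation the KClO3:KCl mole ratio is 2:2, so n(KCl) = 1.1832 × 2/2 = 1.1832 mol.
Mass of KCl = 1.1832 mol × 74.55 g/mol = 88.207 g.

88.21 g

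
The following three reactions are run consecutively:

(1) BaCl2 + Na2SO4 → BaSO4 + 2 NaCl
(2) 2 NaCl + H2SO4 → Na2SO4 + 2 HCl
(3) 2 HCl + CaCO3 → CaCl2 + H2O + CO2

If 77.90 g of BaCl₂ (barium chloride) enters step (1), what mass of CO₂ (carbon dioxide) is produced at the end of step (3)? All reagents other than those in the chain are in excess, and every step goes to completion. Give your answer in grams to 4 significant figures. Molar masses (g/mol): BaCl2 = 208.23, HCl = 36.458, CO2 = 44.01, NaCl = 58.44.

16.46 g

n(BaCl2) = 77.90 / 208.23 = 0.37411 mol.
Reaction (1): BaCl2→NaCl ratio 1:2 ⇒ n(NaCl) = 0.74821 mol.
Reaction (2): NaCl→HCl ratio 2:2 ⇒ n(HCl) = 0.74821 mol.
Reaction (3): HCl→CO2 ratio 2:1 ⇒ n(CO2) = 0.37411 mol.
Mass of CO2 = 0.37411 × 44.01 = 16.464 g.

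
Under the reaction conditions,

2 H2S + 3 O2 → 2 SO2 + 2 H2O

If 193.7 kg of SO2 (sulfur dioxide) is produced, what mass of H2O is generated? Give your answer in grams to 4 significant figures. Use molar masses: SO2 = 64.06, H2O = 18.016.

54480 g

Convert: 193.7 kg = 193700 g.
n(SO2) = 193700 g / 64.06 g/mol = 3023.7 mol.
From the equation the SO2:H2O mole ratio is 2:2, so n(H2O) = 3023.7 × 2/2 = 3023.7 mol.
Mass of H2O = 3023.7 mol × 18.016 g/mol = 54475 g.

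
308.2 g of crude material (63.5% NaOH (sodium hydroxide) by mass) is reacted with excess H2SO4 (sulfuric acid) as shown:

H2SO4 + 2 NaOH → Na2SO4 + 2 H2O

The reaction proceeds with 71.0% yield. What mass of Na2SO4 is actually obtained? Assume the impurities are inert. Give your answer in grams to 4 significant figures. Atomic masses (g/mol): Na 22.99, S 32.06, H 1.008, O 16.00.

Pure NaOH available = 308.2 g × 0.635 = 195.71 g.
M(NaOH) = 22.99 + 16.00 + 1.008 = 39.998 g/mol.
M(Na2SO4) = 2(22.99) + 32.06 + 4(16.00) = 142.04 g/mol.
n(NaOH) = 195.71 g / 39.998 g/mol = 4.8929 mol.
From the equation the NaOH:Na2SO4 mole ratio is 2:1, so n(Na2SO4) = 4.8929 × 1/2 = 2.4465 mol.
Mass of Na2SO4 = 2.4465 mol × 142.04 g/mol = 347.50 g.
Actual mass collected = 347.50 g × 0.710 = 246.72 g.

246.7 g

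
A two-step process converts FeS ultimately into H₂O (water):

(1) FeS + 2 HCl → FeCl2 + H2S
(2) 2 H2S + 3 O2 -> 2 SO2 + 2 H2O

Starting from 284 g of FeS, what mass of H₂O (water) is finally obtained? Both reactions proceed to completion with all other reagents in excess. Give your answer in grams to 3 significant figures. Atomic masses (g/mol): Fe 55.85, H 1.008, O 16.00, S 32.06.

58.2 g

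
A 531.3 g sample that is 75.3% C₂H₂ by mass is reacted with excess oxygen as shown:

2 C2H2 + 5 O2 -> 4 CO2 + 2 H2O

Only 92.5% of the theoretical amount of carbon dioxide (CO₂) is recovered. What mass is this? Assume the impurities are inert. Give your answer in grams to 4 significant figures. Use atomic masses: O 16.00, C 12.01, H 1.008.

1251 g

Pure C2H2 available = 531.3 g × 0.753 = 400.07 g.
M(C2H2) = 2(12.01) + 2(1.008) = 26.036 g/mol.
M(CO2) = 12.01 + 2(16.00) = 44.01 g/mol.
n(C2H2) = 400.07 g / 26.036 g/mol = 15.366 mol.
From the equation the C2H2:CO2 mole ratio is 2:4, so n(CO2) = 15.366 × 4/2 = 30.732 mol.
Mass of CO2 = 30.732 mol × 44.01 g/mol = 1352.5 g.
Actual mass collected = 1352.5 g × 0.925 = 1251.1 g.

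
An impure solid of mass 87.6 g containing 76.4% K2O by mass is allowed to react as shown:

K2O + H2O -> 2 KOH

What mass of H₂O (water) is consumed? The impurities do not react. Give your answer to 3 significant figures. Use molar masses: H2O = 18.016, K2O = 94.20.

12.8 g

Mass of pure K2O = 87.6 g × 0.764 = 66.93 g.
n(K2O) = 66.93 g / 94.20 g/mol = 0.7105 mol.
From the equation the K2O:H2O mole ratio is 1:1, so n(H2O) = 0.7105 × 1/1 = 0.7105 mol.
Mass of H2O = 0.7105 mol × 18.016 g/mol = 12.80 g.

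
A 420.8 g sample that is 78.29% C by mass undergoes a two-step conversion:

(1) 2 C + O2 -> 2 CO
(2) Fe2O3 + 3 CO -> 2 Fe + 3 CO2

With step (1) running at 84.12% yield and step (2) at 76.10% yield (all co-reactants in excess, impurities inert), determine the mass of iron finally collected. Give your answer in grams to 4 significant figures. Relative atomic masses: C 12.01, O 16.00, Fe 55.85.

653.8 g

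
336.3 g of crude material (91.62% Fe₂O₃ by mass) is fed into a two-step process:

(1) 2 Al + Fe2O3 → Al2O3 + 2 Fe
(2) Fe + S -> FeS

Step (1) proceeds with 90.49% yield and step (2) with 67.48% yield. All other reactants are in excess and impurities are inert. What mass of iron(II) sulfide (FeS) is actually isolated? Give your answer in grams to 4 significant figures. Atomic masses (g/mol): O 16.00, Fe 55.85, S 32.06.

207.1 g

Pure Fe2O3 = 336.3 × 0.9162 = 308.12 g.
M(Fe2O3) = 2(55.85) + 3(16.00) = 159.70 g/mol.
M(FeS) = 55.85 + 32.06 = 87.91 g/mol.
n(Fe2O3) = 308.12 / 159.70 = 1.9294 mol.
Step 1 (Fe2O3:Fe = 1:2): theoretical n(Fe) = 3.8587 mol; at 90.49% yield, n(Fe) = 3.4917 mol.
Step 2 (Fe:FeS = 1:1): theoretical n(FeS) = 3.4917 mol, so theoretical mass = 3.4917 × 87.91 = 306.96 g.
At 67.48% yield, actual mass of FeS = 306.96 × 0.6748 = 207.14 g.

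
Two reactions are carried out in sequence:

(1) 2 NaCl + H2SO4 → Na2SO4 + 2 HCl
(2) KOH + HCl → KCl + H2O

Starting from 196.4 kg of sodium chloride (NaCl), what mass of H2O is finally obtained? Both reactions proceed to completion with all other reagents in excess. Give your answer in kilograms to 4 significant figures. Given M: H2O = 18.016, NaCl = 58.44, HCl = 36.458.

196.4 kg = 196400 g.
n(NaCl) = 196400 / 58.44 = 3360.7 mol.
Step 1 gives a 2:2 ratio of NaCl to HCl, so n(HCl) = 3360.7 mol.
In step 2 the HCl:H2O ratio is 1:1, so n(H2O) = 3360.7 mol.
Mass of H2O = 3360.7 × 18.016 = 60547 g = 60.55 kg.

60.55 kg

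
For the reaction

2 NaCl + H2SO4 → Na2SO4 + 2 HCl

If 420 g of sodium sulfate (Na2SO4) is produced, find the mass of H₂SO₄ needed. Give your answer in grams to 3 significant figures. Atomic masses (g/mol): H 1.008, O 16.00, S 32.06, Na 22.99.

290 g

M(Na2SO4) = 2(22.99) + 32.06 + 4(16.00) = 142.04 g/mol.
M(H2SO4) = 2(1.008) + 32.06 + 4(16.00) = 98.076 g/mol.
n(Na2SO4) = 420.0 g / 142.04 g/mol = 2.957 mol.
From the equation the Na2SO4:H2SO4 mole ratio is 1:1, so n(H2SO4) = 2.957 × 1/1 = 2.957 mol.
Mass of H2SO4 = 2.957 mol × 98.076 g/mol = 290.0 g.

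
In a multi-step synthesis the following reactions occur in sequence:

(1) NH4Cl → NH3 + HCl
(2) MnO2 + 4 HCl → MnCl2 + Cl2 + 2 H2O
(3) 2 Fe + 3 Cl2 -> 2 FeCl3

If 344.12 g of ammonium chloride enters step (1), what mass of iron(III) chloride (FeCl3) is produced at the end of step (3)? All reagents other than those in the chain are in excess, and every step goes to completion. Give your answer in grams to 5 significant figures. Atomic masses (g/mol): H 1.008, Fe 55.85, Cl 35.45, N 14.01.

173.91 g

M(NH4Cl) = 14.01 + 4(1.008) + 35.45 = 53.492 g/mol.
M(FeCl3) = 55.85 + 3(35.45) = 162.20 g/mol.
n(NH4Cl) = 344.12 / 53.492 = 6.43311 mol.
Reaction (1): NH4Cl→HCl ratio 1:1 ⇒ n(HCl) = 6.43311 mol.
Reaction (2): HCl→Cl2 ratio 4:1 ⇒ n(Cl2) = 1.60828 mol.
Reaction (3): Cl2→FeCl3 ratio 3:2 ⇒ n(FeCl3) = 1.07219 mol.
Mass of FeCl3 = 1.07219 × 162.20 = 173.908 g.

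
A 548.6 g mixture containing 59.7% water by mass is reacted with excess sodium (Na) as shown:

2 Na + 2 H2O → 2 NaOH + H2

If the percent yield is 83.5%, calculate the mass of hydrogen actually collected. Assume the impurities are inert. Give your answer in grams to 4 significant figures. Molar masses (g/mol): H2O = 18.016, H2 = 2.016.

Pure H2O available = 548.6 g × 0.597 = 327.51 g.
n(H2O) = 327.51 g / 18.016 g/mol = 18.179 mol.
From the equation the H2O:H2 mole ratio is 2:1, so n(H2) = 18.179 × 1/2 = 9.0895 mol.
Mass of H2 = 9.0895 mol × 2.016 g/mol = 18.325 g.
Actual mass collected = 18.325 g × 0.835 = 15.301 g.

15.30 g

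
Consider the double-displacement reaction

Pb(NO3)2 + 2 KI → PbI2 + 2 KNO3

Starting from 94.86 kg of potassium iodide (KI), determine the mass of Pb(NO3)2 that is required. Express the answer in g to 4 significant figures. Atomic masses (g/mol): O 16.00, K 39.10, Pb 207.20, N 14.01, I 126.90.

94640 g

M(KI) = 39.10 + 126.90 = 166.00 g/mol.
M(Pb(NO3)2) = 207.20 + 2(14.01) + 6(16.00) = 331.22 g/mol.
Convert: 94.86 kg = 94860 g.
n(KI) = 94860 g / 166.00 g/mol = 571.45 mol.
From the equation the KI:Pb(NO3)2 mole ratio is 2:1, so n(Pb(NO3)2) = 571.45 × 1/2 = 285.72 mol.
Mass of Pb(NO3)2 = 285.72 mol × 331.22 g/mol = 94637 g.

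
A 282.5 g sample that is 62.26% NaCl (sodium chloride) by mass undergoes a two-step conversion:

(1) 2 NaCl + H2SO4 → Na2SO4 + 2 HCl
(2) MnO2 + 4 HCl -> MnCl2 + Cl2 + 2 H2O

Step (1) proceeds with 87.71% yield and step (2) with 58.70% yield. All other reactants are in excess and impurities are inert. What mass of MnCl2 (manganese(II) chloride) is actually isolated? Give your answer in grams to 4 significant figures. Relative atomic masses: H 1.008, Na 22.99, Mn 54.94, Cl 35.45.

Pure NaCl = 282.5 × 0.6226 = 175.88 g.
M(NaCl) = 22.99 + 35.45 = 58.44 g/mol.
M(MnCl2) = 54.94 + 2(35.45) = 125.84 g/mol.
n(NaCl) = 175.88 / 58.44 = 3.0097 mol.
Step 1 (NaCl:HCl = 2:2): theoretical n(HCl) = 3.0097 mol; at 87.71% yield, n(HCl) = 2.6398 mol.
Step 2 (HCl:MnCl2 = 4:1): theoretical n(MnCl2) = 0.65994 mol, so theoretical mass = 0.65994 × 125.84 = 83.047 g.
At 58.70% yield, actual mass of MnCl2 = 83.047 × 0.5870 = 48.749 g.

48.75 g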